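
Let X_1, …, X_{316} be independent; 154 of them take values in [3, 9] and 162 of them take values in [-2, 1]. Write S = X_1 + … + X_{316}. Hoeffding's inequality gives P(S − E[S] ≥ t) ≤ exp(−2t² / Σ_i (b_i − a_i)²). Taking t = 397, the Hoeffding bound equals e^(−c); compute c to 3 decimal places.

Σ(b_i − a_i)² = 154·6² + 162·3² = 7002.
c = 2t² / 7002 = 2·397² / 7002 = 45.0183.

45.018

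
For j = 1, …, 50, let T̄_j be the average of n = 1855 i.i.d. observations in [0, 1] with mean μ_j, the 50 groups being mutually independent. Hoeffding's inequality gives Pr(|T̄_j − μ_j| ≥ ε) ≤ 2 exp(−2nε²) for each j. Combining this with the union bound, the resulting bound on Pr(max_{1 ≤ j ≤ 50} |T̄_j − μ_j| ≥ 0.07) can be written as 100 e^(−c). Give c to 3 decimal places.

Union bound over the 50 events: Pr(max_{1 ≤ j ≤ 50} |T̄_j − μ_j| ≥ 0.07) ≤ 50·2·exp(−2nε²) = 100 exp(−2·1855·0.07²).
So c = 2·1855·0.07² = 18.1790.

18.179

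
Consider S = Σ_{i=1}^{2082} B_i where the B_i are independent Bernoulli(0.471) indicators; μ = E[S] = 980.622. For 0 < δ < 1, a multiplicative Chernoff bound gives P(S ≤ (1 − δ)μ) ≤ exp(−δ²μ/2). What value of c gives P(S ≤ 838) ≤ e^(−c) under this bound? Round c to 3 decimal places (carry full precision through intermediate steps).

Write 838 = (1 − δ)μ, so δ = 1 − 838/980.622 = 0.1454403…
Then the exponent is δ²μ/2 = (μ − 838)²/(2μ) = 10.371496.

10.371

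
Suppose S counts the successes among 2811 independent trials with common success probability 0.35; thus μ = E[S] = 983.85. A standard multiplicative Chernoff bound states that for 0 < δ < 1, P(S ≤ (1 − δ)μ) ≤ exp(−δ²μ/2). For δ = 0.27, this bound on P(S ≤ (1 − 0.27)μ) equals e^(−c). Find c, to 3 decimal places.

35.861

c = δ²μ/2 = 0.27²·983.85/2 = 35.8613.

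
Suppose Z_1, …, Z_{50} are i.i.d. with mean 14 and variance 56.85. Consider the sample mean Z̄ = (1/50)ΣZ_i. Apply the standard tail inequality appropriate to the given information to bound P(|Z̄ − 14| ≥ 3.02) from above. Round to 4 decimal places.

0.1247

With mean and variance of each term known, Chebyshev's inequality bounds the deviation of the sum (or sample mean).
Var(Z̄) = Var(Z_i)/n = 56.85/50 = 1.137.
Chebyshev: P(|Z̄ − 14| ≥ 3.02) ≤ Var(Z̄)/(3.02)² = 56.85/(50·3.02²) = 0.1247.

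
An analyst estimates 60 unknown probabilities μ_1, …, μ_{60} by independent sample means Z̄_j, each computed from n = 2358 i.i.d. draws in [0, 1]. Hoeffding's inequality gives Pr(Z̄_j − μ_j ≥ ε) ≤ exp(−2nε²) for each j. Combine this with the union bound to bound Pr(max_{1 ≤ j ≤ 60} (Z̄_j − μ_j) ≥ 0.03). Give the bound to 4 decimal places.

Per-experiment Hoeffding bound: exp(−2·2358·0.03²) = exp(−4.24440) = 0.014344.
Union bound over 60 events: 60·0.014344 = 0.86066.

0.8607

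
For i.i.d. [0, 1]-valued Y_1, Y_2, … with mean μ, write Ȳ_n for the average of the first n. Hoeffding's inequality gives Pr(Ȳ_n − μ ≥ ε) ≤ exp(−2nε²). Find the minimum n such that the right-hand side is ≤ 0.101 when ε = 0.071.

Require exp(−2nε²) ≤ 0.101, i.e. 2nε² ≥ ln(1/0.101) = 2.292635.
So n ≥ 2.292635 / (2·0.071²) = 227.399.
The smallest integer n is 228.

228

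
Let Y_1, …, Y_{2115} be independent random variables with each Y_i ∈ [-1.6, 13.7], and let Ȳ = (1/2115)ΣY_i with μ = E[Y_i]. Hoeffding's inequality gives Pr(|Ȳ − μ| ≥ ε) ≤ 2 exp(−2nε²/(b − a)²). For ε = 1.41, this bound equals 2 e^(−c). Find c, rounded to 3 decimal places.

c = 2nε²/(b − a)² = 2·2115·1.41² / 15.3² = 35.9249.

35.925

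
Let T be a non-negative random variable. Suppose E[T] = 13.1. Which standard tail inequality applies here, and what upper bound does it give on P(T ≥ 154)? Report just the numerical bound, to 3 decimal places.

0.085

Only the mean of a non-negative variable is known, so Markov's inequality is the applicable tail bound.
Markov's inequality: for a non-negative random variable, P(T ≥ a) ≤ E[T]/a.
Here E[T] = 13.1 and a = 154, so the bound is 13.1/154 = 0.0851.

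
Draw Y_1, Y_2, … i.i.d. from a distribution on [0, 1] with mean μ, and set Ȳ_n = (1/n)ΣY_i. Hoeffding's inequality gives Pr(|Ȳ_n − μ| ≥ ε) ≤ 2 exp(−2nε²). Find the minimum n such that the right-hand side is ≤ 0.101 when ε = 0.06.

415

Require 2·exp(−2nε²) ≤ 0.101, i.e. 2nε² ≥ ln(2/0.101) = 2.985782.
So n ≥ 2.985782 / (2·0.06²) = 414.692.
The smallest integer n is 415.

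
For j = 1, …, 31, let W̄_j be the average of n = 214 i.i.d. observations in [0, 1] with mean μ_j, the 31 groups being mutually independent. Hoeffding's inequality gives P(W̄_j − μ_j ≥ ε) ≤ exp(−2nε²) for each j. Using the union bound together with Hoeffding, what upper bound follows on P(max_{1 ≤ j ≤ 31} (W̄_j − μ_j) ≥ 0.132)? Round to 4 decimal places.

0.0179

Per-experiment Hoeffding bound: exp(−2·214·0.132²) = exp(−7.45747) = 0.00057711.
Union bound over 31 events: 31·0.00057711 = 0.01789.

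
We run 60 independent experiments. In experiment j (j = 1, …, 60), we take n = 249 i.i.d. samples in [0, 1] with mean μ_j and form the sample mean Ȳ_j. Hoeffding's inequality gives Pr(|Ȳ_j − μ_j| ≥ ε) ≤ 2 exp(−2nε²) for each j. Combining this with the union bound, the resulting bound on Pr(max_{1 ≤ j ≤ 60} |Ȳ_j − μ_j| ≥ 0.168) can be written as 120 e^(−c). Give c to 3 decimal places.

Union bound over the 60 events: Pr(max_{1 ≤ j ≤ 60} |Ȳ_j − μ_j| ≥ 0.168) ≤ 60·2·exp(−2nε²) = 120 exp(−2·249·0.168²).
So c = 2·249·0.168² = 14.0556.

14.056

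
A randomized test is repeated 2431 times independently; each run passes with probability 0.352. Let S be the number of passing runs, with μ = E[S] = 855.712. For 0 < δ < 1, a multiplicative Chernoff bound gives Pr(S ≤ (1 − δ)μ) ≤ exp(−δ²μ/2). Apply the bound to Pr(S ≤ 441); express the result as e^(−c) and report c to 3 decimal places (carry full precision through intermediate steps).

100.493

Write 441 = (1 − δ)μ, so δ = 1 − 441/855.712 = 0.4846397…
Then the exponent is δ²μ/2 = (μ − 441)²/(2μ) = 100.492948.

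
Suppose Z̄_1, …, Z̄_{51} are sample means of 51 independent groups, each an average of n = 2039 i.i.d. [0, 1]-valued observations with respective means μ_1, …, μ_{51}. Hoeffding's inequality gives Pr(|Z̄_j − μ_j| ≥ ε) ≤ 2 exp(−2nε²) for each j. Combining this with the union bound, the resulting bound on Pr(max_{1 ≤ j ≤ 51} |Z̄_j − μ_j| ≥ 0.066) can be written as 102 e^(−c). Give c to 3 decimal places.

Union bound over the 51 events: Pr(max_{1 ≤ j ≤ 51} |Z̄_j − μ_j| ≥ 0.066) ≤ 51·2·exp(−2nε²) = 102 exp(−2·2039·0.066²).
So c = 2·2039·0.066² = 17.7638.

17.764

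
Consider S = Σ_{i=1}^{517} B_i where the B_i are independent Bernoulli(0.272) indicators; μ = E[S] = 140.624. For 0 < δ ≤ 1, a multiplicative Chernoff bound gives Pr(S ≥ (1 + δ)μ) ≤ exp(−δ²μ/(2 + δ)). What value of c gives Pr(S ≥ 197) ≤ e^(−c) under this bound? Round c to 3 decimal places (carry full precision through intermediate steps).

Write 197 = (1 + δ)μ, so δ = 197/140.624 − 1 = 0.4008989…
Then the exponent is δ²μ/(2 + δ) = (197 − μ)² / (μ·(2 + δ)) = 9.413588.

9.414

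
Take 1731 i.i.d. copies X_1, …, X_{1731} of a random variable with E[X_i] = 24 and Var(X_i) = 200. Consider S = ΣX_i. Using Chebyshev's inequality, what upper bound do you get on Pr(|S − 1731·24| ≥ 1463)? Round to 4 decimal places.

0.1617

Var(S) = n·Var(X_i) = 1731·200 = 346200.
Chebyshev: Pr(|S − 1731·24| ≥ 1463) ≤ Var(S)/1463² = 346200/2140369 = 0.1617.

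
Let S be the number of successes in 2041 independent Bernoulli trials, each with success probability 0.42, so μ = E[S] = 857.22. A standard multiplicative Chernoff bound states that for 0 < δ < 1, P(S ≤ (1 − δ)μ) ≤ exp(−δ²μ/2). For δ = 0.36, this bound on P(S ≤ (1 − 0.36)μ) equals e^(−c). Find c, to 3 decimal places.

55.548

c = δ²μ/2 = 0.36²·857.22/2 = 55.5479.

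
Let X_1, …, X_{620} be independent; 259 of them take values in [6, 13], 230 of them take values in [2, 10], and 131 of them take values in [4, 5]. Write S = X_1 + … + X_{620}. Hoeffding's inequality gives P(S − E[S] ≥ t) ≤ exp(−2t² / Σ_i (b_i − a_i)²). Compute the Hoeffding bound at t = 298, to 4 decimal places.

0.0016

Σ(b_i − a_i)² = 259·7² + 230·8² + 131·1² = 27542.
Exponent = 2·298² / 27542 = 6.44862.
Bound = exp(−6.44862) = 0.00158.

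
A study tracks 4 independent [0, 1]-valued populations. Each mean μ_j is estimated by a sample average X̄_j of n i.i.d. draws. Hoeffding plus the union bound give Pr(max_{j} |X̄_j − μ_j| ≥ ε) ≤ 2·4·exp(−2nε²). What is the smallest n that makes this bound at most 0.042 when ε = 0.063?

662

Need 2·4·exp(−2nε²) ≤ 0.042, i.e. exp(−2nε²) ≤ 0.042/8.
So 2nε² ≥ ln(8/0.042) = 5.249527.
Hence n ≥ 5.249527/(2·0.063²) = 661.316.
The smallest integer n is 662.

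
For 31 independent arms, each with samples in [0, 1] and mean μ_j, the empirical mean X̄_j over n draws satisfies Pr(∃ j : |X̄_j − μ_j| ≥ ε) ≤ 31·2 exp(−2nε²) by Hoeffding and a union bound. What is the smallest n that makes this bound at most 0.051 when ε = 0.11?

Need 2·31·exp(−2nε²) ≤ 0.051, i.e. exp(−2nε²) ≤ 0.051/62.
So 2nε² ≥ ln(62/0.051) = 7.103064.
Hence n ≥ 7.103064/(2·0.11²) = 293.515.
The smallest integer n is 294.

294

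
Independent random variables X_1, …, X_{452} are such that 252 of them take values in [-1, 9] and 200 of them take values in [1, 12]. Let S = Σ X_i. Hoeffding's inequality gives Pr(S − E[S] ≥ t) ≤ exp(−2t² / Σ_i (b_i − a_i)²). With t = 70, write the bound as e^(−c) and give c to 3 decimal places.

0.198

Σ(b_i − a_i)² = 252·10² + 200·11² = 49400.
c = 2t² / 49400 = 2·70² / 49400 = 0.1984.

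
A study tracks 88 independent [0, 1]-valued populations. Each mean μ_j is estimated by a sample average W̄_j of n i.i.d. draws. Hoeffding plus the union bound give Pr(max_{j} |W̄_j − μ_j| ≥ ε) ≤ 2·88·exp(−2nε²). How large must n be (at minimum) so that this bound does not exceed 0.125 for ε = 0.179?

Need 2·88·exp(−2nε²) ≤ 0.125, i.e. exp(−2nε²) ≤ 0.125/176.
So 2nε² ≥ ln(176/0.125) = 7.249926.
Hence n ≥ 7.249926/(2·0.179²) = 113.135.
The smallest integer n is 114.

114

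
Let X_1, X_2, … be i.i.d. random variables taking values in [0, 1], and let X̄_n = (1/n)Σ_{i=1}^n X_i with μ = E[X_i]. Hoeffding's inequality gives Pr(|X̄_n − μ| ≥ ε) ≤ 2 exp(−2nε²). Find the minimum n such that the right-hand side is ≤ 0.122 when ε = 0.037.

Require 2·exp(−2nε²) ≤ 0.122, i.e. 2nε² ≥ ln(2/0.122) = 2.796881.
So n ≥ 2.796881 / (2·0.037²) = 1021.505.
The smallest integer n is 1022.

1022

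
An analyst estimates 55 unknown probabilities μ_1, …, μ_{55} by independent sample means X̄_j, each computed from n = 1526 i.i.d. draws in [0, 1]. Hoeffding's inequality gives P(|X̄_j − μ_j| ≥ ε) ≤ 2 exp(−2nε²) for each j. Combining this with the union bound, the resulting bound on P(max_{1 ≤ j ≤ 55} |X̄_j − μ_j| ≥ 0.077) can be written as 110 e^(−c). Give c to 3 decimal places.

Union bound over the 55 events: P(max_{1 ≤ j ≤ 55} |X̄_j − μ_j| ≥ 0.077) ≤ 55·2·exp(−2nε²) = 110 exp(−2·1526·0.077²).
So c = 2·1526·0.077² = 18.0953.

18.095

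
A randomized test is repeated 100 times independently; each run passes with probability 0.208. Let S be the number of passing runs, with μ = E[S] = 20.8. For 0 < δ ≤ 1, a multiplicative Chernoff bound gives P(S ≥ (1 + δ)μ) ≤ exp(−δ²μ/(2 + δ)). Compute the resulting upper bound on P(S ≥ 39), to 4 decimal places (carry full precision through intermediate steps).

Write 39 = (1 + δ)μ, so δ = 39/20.8 − 1 = 0.875…
Then the exponent is δ²μ/(2 + δ) = (39 − μ)² / (μ·(2 + δ)) = 5.539130.
Bound = exp(−5.539130) = 0.00393.

0.0039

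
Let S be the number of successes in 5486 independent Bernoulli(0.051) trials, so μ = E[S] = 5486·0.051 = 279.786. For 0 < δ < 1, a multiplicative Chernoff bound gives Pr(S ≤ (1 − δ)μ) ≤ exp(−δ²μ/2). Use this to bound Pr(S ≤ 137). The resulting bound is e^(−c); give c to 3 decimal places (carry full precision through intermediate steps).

36.435

Write 137 = (1 − δ)μ, so δ = 1 − 137/279.786 = 0.51034…
Then the exponent is δ²μ/2 = (μ − 137)²/(2μ) = 36.434707.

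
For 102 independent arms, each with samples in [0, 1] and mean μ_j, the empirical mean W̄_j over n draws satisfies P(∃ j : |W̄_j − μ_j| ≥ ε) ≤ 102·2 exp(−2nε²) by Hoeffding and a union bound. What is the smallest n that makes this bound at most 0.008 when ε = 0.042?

2876

Need 2·102·exp(−2nε²) ≤ 0.008, i.e. exp(−2nε²) ≤ 0.008/204.
So 2nε² ≥ ln(204/0.008) = 10.146434.
Hence n ≥ 10.146434/(2·0.042²) = 2875.973.
The smallest integer n is 2876.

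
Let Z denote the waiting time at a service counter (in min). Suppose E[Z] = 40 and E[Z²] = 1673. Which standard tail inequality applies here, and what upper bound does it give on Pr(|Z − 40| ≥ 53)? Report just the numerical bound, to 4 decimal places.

The first two moments determine the variance, so Chebyshev's inequality is the sharpest standard bound available.
Var(Z) = E[Z²] − (E[Z])² = 1673 − 1600 = 73.
Chebyshev's inequality: Pr(|Z − μ| ≥ t) ≤ Var(Z)/t² = 73/2809 = 0.0260.

0.0260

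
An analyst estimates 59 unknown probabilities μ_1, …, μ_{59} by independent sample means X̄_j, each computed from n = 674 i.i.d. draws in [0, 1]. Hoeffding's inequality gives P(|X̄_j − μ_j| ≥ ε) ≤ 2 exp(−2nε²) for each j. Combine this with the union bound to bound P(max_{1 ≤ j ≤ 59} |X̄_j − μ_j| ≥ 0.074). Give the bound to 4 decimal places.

Per-experiment Hoeffding bound: 2·exp(−2·674·0.074²) = 2·exp(−7.38165) = 0.0012451.
Union bound over 59 events: 59·0.0012451 = 0.07346.

0.0735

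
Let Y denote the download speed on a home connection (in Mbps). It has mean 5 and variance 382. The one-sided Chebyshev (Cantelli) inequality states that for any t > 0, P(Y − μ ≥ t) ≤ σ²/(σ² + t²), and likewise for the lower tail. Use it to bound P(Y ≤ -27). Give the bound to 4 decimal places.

0.2717

Here σ² = 382 and t = 32, so σ² + t² = 1406.
Cantelli's bound: 382/1406 = 0.2717.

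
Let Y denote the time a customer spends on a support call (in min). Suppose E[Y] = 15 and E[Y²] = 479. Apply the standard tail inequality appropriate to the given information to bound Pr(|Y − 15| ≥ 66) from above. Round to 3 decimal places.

0.058

The first two moments determine the variance, so Chebyshev's inequality is the sharpest standard bound available.
Var(Y) = E[Y²] − (E[Y])² = 479 − 225 = 254.
Chebyshev's inequality: Pr(|Y − μ| ≥ t) ≤ Var(Y)/t² = 254/4356 = 0.0583.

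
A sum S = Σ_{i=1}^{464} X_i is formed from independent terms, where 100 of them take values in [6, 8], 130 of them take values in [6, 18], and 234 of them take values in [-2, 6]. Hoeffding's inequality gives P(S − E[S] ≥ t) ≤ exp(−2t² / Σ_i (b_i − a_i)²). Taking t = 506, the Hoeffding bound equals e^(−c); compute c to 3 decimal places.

Σ(b_i − a_i)² = 100·2² + 130·12² + 234·8² = 34096.
c = 2t² / 34096 = 2·506² / 34096 = 15.0185.

15.019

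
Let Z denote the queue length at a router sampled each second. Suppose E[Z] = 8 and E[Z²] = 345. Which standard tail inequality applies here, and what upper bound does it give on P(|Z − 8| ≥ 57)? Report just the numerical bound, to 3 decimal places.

0.086

The first two moments determine the variance, so Chebyshev's inequality is the sharpest standard bound available.
Var(Z) = E[Z²] − (E[Z])² = 345 − 64 = 281.
Chebyshev's inequality: P(|Z − μ| ≥ t) ≤ Var(Z)/t² = 281/3249 = 0.0865.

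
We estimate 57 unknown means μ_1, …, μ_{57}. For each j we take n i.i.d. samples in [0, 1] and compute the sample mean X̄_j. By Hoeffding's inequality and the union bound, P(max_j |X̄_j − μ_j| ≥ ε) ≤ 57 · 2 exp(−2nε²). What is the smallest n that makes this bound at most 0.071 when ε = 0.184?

Need 2·57·exp(−2nε²) ≤ 0.071, i.e. exp(−2nε²) ≤ 0.071/114.
So 2nε² ≥ ln(114/0.071) = 7.381274.
Hence n ≥ 7.381274/(2·0.184²) = 109.010.
The smallest integer n is 110.

110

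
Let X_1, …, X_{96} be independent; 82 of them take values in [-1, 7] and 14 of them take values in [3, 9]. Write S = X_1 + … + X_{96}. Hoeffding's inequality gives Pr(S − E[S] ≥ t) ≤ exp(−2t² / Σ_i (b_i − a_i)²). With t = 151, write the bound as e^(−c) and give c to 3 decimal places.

Σ(b_i − a_i)² = 82·8² + 14·6² = 5752.
c = 2t² / 5752 = 2·151² / 5752 = 7.9280.

7.928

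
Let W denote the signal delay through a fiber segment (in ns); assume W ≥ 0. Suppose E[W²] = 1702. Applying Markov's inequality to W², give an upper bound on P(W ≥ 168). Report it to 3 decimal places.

Since W ≥ 0, the event {W ≥ 168} is the same as {W² ≥ 28224}.
Markov's inequality applied to W² gives P(W² ≥ 28224) ≤ E[W²]/28224 = 1702/28224 = 0.0603.

0.060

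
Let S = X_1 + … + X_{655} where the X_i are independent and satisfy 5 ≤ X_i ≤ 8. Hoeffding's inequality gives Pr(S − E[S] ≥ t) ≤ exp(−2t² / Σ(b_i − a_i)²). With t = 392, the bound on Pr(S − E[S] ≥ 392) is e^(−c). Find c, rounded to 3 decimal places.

52.134

Σ(b_i − a_i)² = 655·(3)² = 5895.
c = 2t²/5895 = 2·392²/5895 = 52.1337.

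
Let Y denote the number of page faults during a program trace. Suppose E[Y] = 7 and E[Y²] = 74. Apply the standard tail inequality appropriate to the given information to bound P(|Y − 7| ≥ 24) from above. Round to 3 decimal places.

The first two moments determine the variance, so Chebyshev's inequality is the sharpest standard bound available.
Var(Y) = E[Y²] − (E[Y])² = 74 − 49 = 25.
Chebyshev's inequality: P(|Y − μ| ≥ t) ≤ Var(Y)/t² = 25/576 = 0.0434.

0.043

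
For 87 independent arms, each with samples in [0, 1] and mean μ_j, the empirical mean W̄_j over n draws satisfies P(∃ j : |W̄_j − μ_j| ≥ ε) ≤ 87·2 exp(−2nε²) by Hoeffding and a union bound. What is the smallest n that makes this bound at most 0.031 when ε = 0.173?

145

Need 2·87·exp(−2nε²) ≤ 0.031, i.e. exp(−2nε²) ≤ 0.031/174.
So 2nε² ≥ ln(174/0.031) = 8.632823.
Hence n ≥ 8.632823/(2·0.173²) = 144.222.
The smallest integer n is 145.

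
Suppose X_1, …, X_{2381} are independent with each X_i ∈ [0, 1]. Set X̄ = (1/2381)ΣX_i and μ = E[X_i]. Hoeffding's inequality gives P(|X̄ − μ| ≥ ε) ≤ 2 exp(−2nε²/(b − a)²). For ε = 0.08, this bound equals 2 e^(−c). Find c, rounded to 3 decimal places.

c = 2nε²/(b − a)² = 2·2381·0.08² / 1² = 30.4768.

30.477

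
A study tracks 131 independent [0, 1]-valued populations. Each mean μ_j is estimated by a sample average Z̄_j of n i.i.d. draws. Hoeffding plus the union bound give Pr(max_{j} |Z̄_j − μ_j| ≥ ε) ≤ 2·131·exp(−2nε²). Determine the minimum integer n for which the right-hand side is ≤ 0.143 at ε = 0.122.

Need 2·131·exp(−2nε²) ≤ 0.143, i.e. exp(−2nε²) ≤ 0.143/262.
So 2nε² ≥ ln(262/0.143) = 7.513255.
Hence n ≥ 7.513255/(2·0.122²) = 252.394.
The smallest integer n is 253.

253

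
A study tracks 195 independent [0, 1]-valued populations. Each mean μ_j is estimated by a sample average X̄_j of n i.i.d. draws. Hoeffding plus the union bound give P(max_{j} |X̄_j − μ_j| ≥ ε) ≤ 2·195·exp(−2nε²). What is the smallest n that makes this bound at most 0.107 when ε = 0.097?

Need 2·195·exp(−2nε²) ≤ 0.107, i.e. exp(−2nε²) ≤ 0.107/390.
So 2nε² ≥ ln(390/0.107) = 8.201073.
Hence n ≥ 8.201073/(2·0.097²) = 435.810.
The smallest integer n is 436.

436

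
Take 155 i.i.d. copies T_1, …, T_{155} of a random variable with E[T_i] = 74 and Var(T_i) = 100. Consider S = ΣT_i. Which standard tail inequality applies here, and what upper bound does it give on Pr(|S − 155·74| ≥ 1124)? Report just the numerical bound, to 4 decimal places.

With mean and variance of each term known, Chebyshev's inequality bounds the deviation of the sum (or sample mean).
Var(S) = n·Var(T_i) = 155·100 = 15500.
Chebyshev: Pr(|S − 155·74| ≥ 1124) ≤ Var(S)/1124² = 15500/1263376 = 0.0123.

0.0123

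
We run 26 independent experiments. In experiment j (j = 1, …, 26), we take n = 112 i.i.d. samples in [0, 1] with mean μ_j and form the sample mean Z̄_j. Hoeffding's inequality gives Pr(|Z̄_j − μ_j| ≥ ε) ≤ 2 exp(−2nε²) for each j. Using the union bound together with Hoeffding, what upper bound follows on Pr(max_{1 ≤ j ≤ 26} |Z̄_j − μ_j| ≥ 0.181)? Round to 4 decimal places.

Per-experiment Hoeffding bound: 2·exp(−2·112·0.181²) = 2·exp(−7.33846) = 0.0013001.
Union bound over 26 events: 26·0.0013001 = 0.03380.

0.0338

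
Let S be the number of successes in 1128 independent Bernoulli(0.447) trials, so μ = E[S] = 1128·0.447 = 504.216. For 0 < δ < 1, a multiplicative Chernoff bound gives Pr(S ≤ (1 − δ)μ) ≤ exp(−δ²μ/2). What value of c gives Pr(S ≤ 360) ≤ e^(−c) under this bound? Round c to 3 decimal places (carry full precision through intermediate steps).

Write 360 = (1 − δ)μ, so δ = 1 − 360/504.216 = 0.2860203…
Then the exponent is δ²μ/2 = (μ − 360)²/(2μ) = 20.624350.

20.624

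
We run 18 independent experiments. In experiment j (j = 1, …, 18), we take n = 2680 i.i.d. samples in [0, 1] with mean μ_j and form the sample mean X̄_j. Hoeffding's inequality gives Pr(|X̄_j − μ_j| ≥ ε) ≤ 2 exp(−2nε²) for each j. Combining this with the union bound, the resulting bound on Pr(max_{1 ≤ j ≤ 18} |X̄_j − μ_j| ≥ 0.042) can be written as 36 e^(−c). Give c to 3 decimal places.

9.455

Union bound over the 18 events: Pr(max_{1 ≤ j ≤ 18} |X̄_j − μ_j| ≥ 0.042) ≤ 18·2·exp(−2nε²) = 36 exp(−2·2680·0.042²).
So c = 2·2680·0.042² = 9.4550.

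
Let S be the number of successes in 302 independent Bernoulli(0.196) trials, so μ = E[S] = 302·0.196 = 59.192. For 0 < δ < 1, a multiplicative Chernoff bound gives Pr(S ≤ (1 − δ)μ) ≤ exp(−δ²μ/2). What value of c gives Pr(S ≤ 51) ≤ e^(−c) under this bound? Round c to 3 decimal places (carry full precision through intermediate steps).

0.567

Write 51 = (1 − δ)μ, so δ = 1 − 51/59.192 = 0.1383971…
Then the exponent is δ²μ/2 = (μ − 51)²/(2μ) = 0.566874.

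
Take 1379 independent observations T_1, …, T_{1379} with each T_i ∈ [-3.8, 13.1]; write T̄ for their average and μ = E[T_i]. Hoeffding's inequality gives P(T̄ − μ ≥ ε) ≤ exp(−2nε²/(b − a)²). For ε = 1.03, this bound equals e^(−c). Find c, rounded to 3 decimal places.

c = 2nε²/(b − a)² = 2·1379·1.03² / 16.9² = 10.2446.

10.245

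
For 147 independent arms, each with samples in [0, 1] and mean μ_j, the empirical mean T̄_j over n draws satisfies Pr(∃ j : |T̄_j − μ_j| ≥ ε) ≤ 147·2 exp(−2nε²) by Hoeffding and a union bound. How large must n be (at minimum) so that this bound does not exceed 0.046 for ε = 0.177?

Need 2·147·exp(−2nε²) ≤ 0.046, i.e. exp(−2nε²) ≤ 0.046/294.
So 2nε² ≥ ln(294/0.046) = 8.762694.
Hence n ≥ 8.762694/(2·0.177²) = 139.850.
The smallest integer n is 140.

140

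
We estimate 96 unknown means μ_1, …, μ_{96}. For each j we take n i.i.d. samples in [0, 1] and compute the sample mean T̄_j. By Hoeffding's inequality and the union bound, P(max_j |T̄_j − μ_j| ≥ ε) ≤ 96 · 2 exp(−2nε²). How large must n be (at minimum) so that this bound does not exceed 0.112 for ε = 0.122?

251

Need 2·96·exp(−2nε²) ≤ 0.112, i.e. exp(−2nε²) ≤ 0.112/192.
So 2nε² ≥ ln(192/0.112) = 7.446752.
Hence n ≥ 7.446752/(2·0.122²) = 250.160.
The smallest integer n is 251.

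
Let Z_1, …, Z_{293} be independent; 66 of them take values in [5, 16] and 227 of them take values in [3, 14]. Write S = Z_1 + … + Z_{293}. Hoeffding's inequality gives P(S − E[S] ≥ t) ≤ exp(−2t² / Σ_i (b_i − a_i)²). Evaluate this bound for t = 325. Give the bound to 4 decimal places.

0.0026

Σ(b_i − a_i)² = 66·11² + 227·11² = 35453.
Exponent = 2·325² / 35453 = 5.95859.
Bound = exp(−5.95859) = 0.00258.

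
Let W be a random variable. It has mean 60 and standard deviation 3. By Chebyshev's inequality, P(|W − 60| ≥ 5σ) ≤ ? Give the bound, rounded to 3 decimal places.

Chebyshev: P(|W − μ| ≥ t) ≤ Var(W)/t².
Var(W) = σ² = 3² = 9.
t = 5·3 = 15.
Bound = 9 / 225 = 0.0400.

0.040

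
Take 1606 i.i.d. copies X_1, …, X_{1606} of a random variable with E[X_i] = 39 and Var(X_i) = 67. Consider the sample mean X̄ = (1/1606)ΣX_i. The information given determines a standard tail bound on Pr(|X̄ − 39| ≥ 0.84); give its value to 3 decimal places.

0.059

With mean and variance of each term known, Chebyshev's inequality bounds the deviation of the sum (or sample mean).
Var(X̄) = Var(X_i)/n = 67/1606 = 0.041719.
Chebyshev: Pr(|X̄ − 39| ≥ 0.84) ≤ Var(X̄)/(0.84)² = 67/(1606·0.84²) = 0.0591.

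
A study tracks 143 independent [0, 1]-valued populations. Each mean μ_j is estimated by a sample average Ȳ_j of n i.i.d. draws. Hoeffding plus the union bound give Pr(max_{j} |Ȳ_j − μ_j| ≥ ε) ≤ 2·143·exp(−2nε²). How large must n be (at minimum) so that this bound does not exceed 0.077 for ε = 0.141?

207

Need 2·143·exp(−2nε²) ≤ 0.077, i.e. exp(−2nε²) ≤ 0.077/286.
So 2nε² ≥ ln(286/0.077) = 8.219942.
Hence n ≥ 8.219942/(2·0.141²) = 206.729.
The smallest integer n is 207.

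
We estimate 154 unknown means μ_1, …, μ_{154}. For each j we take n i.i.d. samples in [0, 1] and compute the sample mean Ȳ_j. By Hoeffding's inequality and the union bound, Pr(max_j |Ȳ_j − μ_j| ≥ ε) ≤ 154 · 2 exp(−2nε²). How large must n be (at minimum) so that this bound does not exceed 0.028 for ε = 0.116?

Need 2·154·exp(−2nε²) ≤ 0.028, i.e. exp(−2nε²) ≤ 0.028/308.
So 2nε² ≥ ln(308/0.028) = 9.305651.
Hence n ≥ 9.305651/(2·0.116²) = 345.781.
The smallest integer n is 346.

346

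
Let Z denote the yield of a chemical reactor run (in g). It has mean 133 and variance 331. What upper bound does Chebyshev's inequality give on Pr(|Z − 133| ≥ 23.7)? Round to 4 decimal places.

0.5893

Chebyshev: Pr(|Z − μ| ≥ t) ≤ Var(Z)/t².
Bound = 331 / 561.69 = 0.5893.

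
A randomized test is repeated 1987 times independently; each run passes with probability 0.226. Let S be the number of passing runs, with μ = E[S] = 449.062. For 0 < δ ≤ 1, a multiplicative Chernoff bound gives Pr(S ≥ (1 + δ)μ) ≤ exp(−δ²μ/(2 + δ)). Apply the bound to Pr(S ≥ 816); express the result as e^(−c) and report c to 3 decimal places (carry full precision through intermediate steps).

Write 816 = (1 + δ)μ, so δ = 816/449.062 − 1 = 0.817121…
Then the exponent is δ²μ/(2 + δ) = (816 − μ)² / (μ·(2 + δ)) = 106.432330.

106.432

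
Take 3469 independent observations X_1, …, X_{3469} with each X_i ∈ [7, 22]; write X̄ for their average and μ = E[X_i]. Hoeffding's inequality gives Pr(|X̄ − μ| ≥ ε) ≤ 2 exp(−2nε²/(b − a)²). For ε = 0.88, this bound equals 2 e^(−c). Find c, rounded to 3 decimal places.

c = 2nε²/(b − a)² = 2·3469·0.88² / 15² = 23.8791.

23.879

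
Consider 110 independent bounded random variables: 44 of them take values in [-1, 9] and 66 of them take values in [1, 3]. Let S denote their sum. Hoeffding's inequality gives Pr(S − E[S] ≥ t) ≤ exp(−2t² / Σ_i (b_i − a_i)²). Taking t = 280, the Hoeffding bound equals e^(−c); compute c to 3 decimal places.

Σ(b_i − a_i)² = 44·10² + 66·2² = 4664.
c = 2t² / 4664 = 2·280² / 4664 = 33.6192.

33.619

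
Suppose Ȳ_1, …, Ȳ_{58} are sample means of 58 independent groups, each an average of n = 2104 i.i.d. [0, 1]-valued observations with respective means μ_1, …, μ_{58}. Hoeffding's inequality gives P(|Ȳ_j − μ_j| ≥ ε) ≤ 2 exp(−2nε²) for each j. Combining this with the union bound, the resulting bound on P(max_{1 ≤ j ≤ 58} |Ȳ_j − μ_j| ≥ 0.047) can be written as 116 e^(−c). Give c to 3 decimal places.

Union bound over the 58 events: P(max_{1 ≤ j ≤ 58} |Ȳ_j − μ_j| ≥ 0.047) ≤ 58·2·exp(−2nε²) = 116 exp(−2·2104·0.047²).
So c = 2·2104·0.047² = 9.2955.

9.295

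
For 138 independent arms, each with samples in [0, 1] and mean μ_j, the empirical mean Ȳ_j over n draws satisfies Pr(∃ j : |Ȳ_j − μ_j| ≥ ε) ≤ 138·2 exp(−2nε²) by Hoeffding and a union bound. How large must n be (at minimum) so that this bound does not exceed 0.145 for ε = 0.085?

523

Need 2·138·exp(−2nε²) ≤ 0.145, i.e. exp(−2nε²) ≤ 0.145/276.
So 2nε² ≥ ln(276/0.145) = 7.551422.
Hence n ≥ 7.551422/(2·0.085²) = 522.590.
The smallest integer n is 523.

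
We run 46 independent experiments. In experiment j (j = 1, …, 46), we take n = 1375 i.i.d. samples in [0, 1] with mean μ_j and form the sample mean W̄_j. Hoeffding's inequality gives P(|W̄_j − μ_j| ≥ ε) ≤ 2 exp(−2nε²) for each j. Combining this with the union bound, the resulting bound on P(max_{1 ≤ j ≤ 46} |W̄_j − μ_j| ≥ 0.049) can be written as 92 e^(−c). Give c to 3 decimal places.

6.603

Union bound over the 46 events: P(max_{1 ≤ j ≤ 46} |W̄_j − μ_j| ≥ 0.049) ≤ 46·2·exp(−2nε²) = 92 exp(−2·1375·0.049²).
So c = 2·1375·0.049² = 6.6028.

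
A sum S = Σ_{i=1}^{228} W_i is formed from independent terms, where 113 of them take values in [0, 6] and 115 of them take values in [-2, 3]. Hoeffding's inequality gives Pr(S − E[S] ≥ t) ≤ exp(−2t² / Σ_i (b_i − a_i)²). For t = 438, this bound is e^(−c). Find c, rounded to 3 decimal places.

55.263

Σ(b_i − a_i)² = 113·6² + 115·5² = 6943.
c = 2t² / 6943 = 2·438² / 6943 = 55.2626.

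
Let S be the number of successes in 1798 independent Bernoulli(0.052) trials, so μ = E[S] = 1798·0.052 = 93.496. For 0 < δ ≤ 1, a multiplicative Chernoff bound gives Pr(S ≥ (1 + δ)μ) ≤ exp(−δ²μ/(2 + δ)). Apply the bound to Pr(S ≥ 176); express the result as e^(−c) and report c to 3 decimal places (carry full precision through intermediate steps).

25.258

Write 176 = (1 + δ)μ, so δ = 176/93.496 − 1 = 0.8824335…
Then the exponent is δ²μ/(2 + δ) = (176 − μ)² / (μ·(2 + δ)) = 25.257926.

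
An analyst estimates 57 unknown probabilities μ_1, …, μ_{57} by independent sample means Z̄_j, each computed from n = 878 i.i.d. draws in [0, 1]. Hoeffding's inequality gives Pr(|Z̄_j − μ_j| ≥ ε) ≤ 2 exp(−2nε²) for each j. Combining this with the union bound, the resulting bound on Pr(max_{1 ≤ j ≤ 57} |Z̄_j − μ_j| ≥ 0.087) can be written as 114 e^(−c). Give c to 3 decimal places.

13.291

Union bound over the 57 events: Pr(max_{1 ≤ j ≤ 57} |Z̄_j − μ_j| ≥ 0.087) ≤ 57·2·exp(−2nε²) = 114 exp(−2·878·0.087²).
So c = 2·878·0.087² = 13.2912.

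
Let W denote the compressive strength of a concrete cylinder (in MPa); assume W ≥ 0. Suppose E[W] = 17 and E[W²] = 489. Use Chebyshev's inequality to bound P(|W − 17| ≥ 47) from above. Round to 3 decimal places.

Var(W) = E[W²] − (E[W])² = 489 − 289 = 200.
Chebyshev's inequality: P(|W − μ| ≥ t) ≤ Var(W)/t² = 200/2209 = 0.0905.

0.091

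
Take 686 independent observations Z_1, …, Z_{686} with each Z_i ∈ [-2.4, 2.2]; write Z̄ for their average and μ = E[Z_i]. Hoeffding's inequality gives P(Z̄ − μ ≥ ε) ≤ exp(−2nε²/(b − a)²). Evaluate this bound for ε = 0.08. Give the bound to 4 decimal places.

0.6604

Exponent: 2nε²/(b − a)² = 2·686·0.08² / 4.6² = 0.41497.
Bound = exp(−0.41497) = 0.66036.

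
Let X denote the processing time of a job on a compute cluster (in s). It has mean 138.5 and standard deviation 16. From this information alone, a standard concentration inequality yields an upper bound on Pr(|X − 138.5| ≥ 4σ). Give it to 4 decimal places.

0.0625

Mean and variance are known, so Chebyshev's inequality applies.
Chebyshev: Pr(|X − μ| ≥ t) ≤ Var(X)/t².
Var(X) = σ² = 16² = 256.
t = 4·16 = 64.
Bound = 256 / 4096 = 0.0625.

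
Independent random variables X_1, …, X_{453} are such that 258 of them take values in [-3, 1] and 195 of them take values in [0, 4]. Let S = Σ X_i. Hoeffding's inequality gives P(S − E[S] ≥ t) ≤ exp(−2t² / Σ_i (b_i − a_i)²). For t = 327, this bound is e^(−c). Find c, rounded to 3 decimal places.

29.506

Σ(b_i − a_i)² = 258·4² + 195·4² = 7248.
c = 2t² / 7248 = 2·327² / 7248 = 29.5058.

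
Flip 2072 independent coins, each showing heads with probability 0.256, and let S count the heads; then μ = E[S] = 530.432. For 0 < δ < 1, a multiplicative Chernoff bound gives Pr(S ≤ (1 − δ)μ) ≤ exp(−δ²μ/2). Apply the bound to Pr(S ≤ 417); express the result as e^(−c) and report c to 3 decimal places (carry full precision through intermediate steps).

Write 417 = (1 − δ)μ, so δ = 1 − 417/530.432 = 0.2138483…
Then the exponent is δ²μ/2 = (μ − 417)²/(2μ) = 12.128622.

12.129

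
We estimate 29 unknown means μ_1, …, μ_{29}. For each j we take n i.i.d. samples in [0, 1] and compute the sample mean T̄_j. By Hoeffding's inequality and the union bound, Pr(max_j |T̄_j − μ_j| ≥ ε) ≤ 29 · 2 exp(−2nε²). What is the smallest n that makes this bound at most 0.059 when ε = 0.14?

176

Need 2·29·exp(−2nε²) ≤ 0.059, i.e. exp(−2nε²) ≤ 0.059/58.
So 2nε² ≥ ln(58/0.059) = 6.890661.
Hence n ≥ 6.890661/(2·0.14²) = 175.782.
The smallest integer n is 176.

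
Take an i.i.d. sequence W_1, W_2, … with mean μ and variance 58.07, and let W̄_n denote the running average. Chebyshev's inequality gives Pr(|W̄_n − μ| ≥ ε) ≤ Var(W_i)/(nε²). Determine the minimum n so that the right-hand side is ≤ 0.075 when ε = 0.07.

Require 58.07/(n·0.07²) ≤ 0.075, i.e. n ≥ 58.07/(0.075·0.07²) = 158013.605.
The smallest integer n is 158014.

158014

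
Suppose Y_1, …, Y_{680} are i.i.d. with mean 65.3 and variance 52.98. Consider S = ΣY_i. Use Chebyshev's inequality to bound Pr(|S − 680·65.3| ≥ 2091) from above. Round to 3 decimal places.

Var(S) = n·Var(Y_i) = 680·52.98 = 36026.4.
Chebyshev: Pr(|S − 680·65.3| ≥ 2091) ≤ Var(S)/2091² = 36026.4/4372281 = 0.0082.

0.008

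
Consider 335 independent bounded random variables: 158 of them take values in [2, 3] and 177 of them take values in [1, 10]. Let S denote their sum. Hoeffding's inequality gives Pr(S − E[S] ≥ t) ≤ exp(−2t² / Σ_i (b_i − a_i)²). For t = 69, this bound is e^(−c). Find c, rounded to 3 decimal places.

0.657

Σ(b_i − a_i)² = 158·1² + 177·9² = 14495.
c = 2t² / 14495 = 2·69² / 14495 = 0.6569.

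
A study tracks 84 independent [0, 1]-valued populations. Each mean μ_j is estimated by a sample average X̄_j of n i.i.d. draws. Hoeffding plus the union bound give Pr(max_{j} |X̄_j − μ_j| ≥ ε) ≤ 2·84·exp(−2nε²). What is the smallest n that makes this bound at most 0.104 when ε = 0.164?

138

Need 2·84·exp(−2nε²) ≤ 0.104, i.e. exp(−2nε²) ≤ 0.104/168.
So 2nε² ≥ ln(168/0.104) = 7.387328.
Hence n ≥ 7.387328/(2·0.164²) = 137.331.
The smallest integer n is 138.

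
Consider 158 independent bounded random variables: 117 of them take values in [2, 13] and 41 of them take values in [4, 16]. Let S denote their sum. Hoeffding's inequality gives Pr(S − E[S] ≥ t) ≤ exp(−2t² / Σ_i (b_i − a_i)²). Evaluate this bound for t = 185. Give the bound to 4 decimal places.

0.0330

Σ(b_i − a_i)² = 117·11² + 41·12² = 20061.
Exponent = 2·185² / 20061 = 3.41209.
Bound = exp(−3.41209) = 0.03297.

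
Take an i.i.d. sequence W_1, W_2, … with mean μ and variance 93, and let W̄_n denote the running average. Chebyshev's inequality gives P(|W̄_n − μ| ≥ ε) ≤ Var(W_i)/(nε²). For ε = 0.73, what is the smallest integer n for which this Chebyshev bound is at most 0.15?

1164

Require 93/(n·0.73²) ≤ 0.15, i.e. n ≥ 93/(0.15·0.73²) = 1163.445.
The smallest integer n is 1164.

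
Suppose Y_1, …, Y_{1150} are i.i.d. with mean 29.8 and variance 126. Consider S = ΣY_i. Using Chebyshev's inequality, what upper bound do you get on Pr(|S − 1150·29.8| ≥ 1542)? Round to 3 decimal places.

0.061

Var(S) = n·Var(Y_i) = 1150·126 = 144900.
Chebyshev: Pr(|S − 1150·29.8| ≥ 1542) ≤ Var(S)/1542² = 144900/2377764 = 0.0609.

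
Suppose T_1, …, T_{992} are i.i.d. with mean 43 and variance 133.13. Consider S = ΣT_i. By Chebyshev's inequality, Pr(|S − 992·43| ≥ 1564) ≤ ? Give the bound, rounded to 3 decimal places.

0.054

Var(S) = n·Var(T_i) = 992·133.13 = 132064.96.
Chebyshev: Pr(|S − 992·43| ≥ 1564) ≤ Var(S)/1564² = 132064.96/2446096 = 0.0540.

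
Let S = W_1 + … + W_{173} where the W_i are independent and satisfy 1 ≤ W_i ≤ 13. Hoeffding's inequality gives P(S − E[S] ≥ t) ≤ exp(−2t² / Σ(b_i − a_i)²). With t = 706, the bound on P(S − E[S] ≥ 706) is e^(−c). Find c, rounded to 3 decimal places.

Σ(b_i − a_i)² = 173·(12)² = 24912.
c = 2t²/24912 = 2·706²/24912 = 40.0157.

40.016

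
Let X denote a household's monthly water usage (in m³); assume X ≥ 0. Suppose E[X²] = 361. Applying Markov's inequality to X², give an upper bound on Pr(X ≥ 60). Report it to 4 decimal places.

Since X ≥ 0, the event {X ≥ 60} is the same as {X² ≥ 3600}.
Markov's inequality applied to X² gives Pr(X² ≥ 3600) ≤ E[X²]/3600 = 361/3600 = 0.1003.

0.1003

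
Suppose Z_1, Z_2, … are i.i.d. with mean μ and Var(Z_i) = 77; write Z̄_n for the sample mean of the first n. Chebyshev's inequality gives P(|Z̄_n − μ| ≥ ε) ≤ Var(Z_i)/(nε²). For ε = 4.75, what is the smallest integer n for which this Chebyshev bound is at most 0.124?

28

Require 77/(n·4.75²) ≤ 0.124, i.e. n ≥ 77/(0.124·4.75²) = 27.522.
The smallest integer n is 28.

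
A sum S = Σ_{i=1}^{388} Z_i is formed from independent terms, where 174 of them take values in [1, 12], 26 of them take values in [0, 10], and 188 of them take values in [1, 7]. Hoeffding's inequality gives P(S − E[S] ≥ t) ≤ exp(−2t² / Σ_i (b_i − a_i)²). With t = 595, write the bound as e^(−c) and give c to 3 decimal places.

Σ(b_i − a_i)² = 174·11² + 26·10² + 188·6² = 30422.
c = 2t² / 30422 = 2·595² / 30422 = 23.2743.

23.274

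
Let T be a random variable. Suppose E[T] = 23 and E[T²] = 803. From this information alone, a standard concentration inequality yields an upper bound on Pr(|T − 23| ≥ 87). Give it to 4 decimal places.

The first two moments determine the variance, so Chebyshev's inequality is the sharpest standard bound available.
Var(T) = E[T²] − (E[T])² = 803 − 529 = 274.
Chebyshev's inequality: Pr(|T − μ| ≥ t) ≤ Var(T)/t² = 274/7569 = 0.0362.

0.0362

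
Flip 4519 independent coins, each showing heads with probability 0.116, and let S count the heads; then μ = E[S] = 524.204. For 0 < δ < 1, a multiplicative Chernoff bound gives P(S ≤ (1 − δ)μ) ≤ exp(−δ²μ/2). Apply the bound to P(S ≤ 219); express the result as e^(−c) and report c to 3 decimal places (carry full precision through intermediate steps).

88.849

Write 219 = (1 − δ)μ, so δ = 1 − 219/524.204 = 0.5822237…
Then the exponent is δ²μ/2 = (μ − 219)²/(2μ) = 88.848503.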